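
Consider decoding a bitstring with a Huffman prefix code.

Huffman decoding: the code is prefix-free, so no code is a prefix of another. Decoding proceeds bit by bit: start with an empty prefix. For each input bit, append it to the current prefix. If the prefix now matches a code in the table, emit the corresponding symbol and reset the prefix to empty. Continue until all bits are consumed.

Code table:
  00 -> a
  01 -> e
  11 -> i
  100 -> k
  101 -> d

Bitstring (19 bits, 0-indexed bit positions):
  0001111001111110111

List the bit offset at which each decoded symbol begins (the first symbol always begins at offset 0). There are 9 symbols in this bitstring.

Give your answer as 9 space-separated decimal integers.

Bit 0: prefix='0' (no match yet)
Bit 1: prefix='00' -> emit 'a', reset
Bit 2: prefix='0' (no match yet)
Bit 3: prefix='01' -> emit 'e', reset
Bit 4: prefix='1' (no match yet)
Bit 5: prefix='11' -> emit 'i', reset
Bit 6: prefix='1' (no match yet)
Bit 7: prefix='10' (no match yet)
Bit 8: prefix='100' -> emit 'k', reset
Bit 9: prefix='1' (no match yet)
Bit 10: prefix='11' -> emit 'i', reset
Bit 11: prefix='1' (no match yet)
Bit 12: prefix='11' -> emit 'i', reset
Bit 13: prefix='1' (no match yet)
Bit 14: prefix='11' -> emit 'i', reset
Bit 15: prefix='0' (no match yet)
Bit 16: prefix='01' -> emit 'e', reset
Bit 17: prefix='1' (no match yet)
Bit 18: prefix='11' -> emit 'i', reset

Answer: 0 2 4 6 9 11 13 15 17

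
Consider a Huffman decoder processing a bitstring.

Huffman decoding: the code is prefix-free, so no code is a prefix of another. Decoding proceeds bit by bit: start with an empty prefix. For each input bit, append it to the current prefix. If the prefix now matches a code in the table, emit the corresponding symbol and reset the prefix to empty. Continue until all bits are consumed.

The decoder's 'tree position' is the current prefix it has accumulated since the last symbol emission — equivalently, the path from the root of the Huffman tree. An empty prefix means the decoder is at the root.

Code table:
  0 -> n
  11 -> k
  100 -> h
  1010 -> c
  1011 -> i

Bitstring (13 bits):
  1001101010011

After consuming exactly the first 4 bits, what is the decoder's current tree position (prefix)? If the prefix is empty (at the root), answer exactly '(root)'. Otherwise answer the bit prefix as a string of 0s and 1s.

Bit 0: prefix='1' (no match yet)
Bit 1: prefix='10' (no match yet)
Bit 2: prefix='100' -> emit 'h', reset
Bit 3: prefix='1' (no match yet)

Answer: 1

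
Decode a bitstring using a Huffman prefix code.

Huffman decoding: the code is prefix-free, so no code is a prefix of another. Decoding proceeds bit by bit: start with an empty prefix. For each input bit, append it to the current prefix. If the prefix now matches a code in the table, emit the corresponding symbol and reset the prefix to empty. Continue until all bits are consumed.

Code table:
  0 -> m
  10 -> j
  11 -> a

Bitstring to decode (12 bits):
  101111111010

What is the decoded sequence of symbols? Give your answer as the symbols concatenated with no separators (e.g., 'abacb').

Answer: jaaajj

Derivation:
Bit 0: prefix='1' (no match yet)
Bit 1: prefix='10' -> emit 'j', reset
Bit 2: prefix='1' (no match yet)
Bit 3: prefix='11' -> emit 'a', reset
Bit 4: prefix='1' (no match yet)
Bit 5: prefix='11' -> emit 'a', reset
Bit 6: prefix='1' (no match yet)
Bit 7: prefix='11' -> emit 'a', reset
Bit 8: prefix='1' (no match yet)
Bit 9: prefix='10' -> emit 'j', reset
Bit 10: prefix='1' (no match yet)
Bit 11: prefix='10' -> emit 'j', reset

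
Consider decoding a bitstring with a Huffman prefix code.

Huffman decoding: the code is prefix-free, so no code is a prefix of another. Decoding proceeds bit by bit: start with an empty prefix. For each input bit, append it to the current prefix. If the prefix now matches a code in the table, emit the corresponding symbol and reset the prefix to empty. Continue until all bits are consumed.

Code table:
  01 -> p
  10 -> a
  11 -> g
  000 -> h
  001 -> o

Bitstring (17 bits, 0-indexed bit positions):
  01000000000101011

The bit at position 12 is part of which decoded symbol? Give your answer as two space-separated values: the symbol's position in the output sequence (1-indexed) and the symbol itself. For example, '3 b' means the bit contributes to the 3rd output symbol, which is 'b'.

Bit 0: prefix='0' (no match yet)
Bit 1: prefix='01' -> emit 'p', reset
Bit 2: prefix='0' (no match yet)
Bit 3: prefix='00' (no match yet)
Bit 4: prefix='000' -> emit 'h', reset
Bit 5: prefix='0' (no match yet)
Bit 6: prefix='00' (no match yet)
Bit 7: prefix='000' -> emit 'h', reset
Bit 8: prefix='0' (no match yet)
Bit 9: prefix='00' (no match yet)
Bit 10: prefix='000' -> emit 'h', reset
Bit 11: prefix='1' (no match yet)
Bit 12: prefix='10' -> emit 'a', reset
Bit 13: prefix='1' (no match yet)
Bit 14: prefix='10' -> emit 'a', reset
Bit 15: prefix='1' (no match yet)
Bit 16: prefix='11' -> emit 'g', reset

Answer: 5 a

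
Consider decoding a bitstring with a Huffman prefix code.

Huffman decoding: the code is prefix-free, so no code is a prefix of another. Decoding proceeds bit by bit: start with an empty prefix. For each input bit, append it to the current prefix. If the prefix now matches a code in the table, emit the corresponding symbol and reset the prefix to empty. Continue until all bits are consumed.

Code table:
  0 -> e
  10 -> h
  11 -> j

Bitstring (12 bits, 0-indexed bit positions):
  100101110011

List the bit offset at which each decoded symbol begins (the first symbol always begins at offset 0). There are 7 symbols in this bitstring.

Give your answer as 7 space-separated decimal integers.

Answer: 0 2 3 5 7 9 10

Derivation:
Bit 0: prefix='1' (no match yet)
Bit 1: prefix='10' -> emit 'h', reset
Bit 2: prefix='0' -> emit 'e', reset
Bit 3: prefix='1' (no match yet)
Bit 4: prefix='10' -> emit 'h', reset
Bit 5: prefix='1' (no match yet)
Bit 6: prefix='11' -> emit 'j', reset
Bit 7: prefix='1' (no match yet)
Bit 8: prefix='10' -> emit 'h', reset
Bit 9: prefix='0' -> emit 'e', reset
Bit 10: prefix='1' (no match yet)
Bit 11: prefix='11' -> emit 'j', reset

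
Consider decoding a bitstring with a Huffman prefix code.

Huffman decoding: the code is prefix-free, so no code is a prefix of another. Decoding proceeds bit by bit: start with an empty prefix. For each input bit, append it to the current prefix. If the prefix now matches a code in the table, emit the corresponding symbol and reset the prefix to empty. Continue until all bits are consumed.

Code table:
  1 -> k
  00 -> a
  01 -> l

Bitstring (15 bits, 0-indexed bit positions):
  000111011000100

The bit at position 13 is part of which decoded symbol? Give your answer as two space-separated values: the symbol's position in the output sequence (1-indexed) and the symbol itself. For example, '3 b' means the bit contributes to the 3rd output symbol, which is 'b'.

Bit 0: prefix='0' (no match yet)
Bit 1: prefix='00' -> emit 'a', reset
Bit 2: prefix='0' (no match yet)
Bit 3: prefix='01' -> emit 'l', reset
Bit 4: prefix='1' -> emit 'k', reset
Bit 5: prefix='1' -> emit 'k', reset
Bit 6: prefix='0' (no match yet)
Bit 7: prefix='01' -> emit 'l', reset
Bit 8: prefix='1' -> emit 'k', reset
Bit 9: prefix='0' (no match yet)
Bit 10: prefix='00' -> emit 'a', reset
Bit 11: prefix='0' (no match yet)
Bit 12: prefix='01' -> emit 'l', reset
Bit 13: prefix='0' (no match yet)
Bit 14: prefix='00' -> emit 'a', reset

Answer: 9 a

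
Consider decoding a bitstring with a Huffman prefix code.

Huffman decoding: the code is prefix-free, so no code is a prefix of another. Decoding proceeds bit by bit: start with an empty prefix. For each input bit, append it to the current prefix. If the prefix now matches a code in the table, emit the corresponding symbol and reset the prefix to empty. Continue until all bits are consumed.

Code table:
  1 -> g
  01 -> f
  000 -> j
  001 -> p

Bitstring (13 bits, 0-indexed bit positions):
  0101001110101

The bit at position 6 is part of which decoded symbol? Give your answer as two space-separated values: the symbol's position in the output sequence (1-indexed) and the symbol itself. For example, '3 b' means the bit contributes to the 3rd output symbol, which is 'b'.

Answer: 3 p

Derivation:
Bit 0: prefix='0' (no match yet)
Bit 1: prefix='01' -> emit 'f', reset
Bit 2: prefix='0' (no match yet)
Bit 3: prefix='01' -> emit 'f', reset
Bit 4: prefix='0' (no match yet)
Bit 5: prefix='00' (no match yet)
Bit 6: prefix='001' -> emit 'p', reset
Bit 7: prefix='1' -> emit 'g', reset
Bit 8: prefix='1' -> emit 'g', reset
Bit 9: prefix='0' (no match yet)
Bit 10: prefix='01' -> emit 'f', reset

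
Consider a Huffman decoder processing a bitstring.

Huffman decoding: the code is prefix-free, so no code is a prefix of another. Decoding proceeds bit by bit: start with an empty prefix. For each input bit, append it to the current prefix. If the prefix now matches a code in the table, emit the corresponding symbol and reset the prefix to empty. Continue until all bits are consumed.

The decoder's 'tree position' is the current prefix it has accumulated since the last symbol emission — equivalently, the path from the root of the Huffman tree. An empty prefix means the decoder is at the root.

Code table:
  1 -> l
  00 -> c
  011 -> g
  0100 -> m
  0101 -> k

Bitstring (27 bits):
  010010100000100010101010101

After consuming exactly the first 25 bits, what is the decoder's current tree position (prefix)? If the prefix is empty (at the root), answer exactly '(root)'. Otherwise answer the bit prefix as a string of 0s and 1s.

Bit 0: prefix='0' (no match yet)
Bit 1: prefix='01' (no match yet)
Bit 2: prefix='010' (no match yet)
Bit 3: prefix='0100' -> emit 'm', reset
Bit 4: prefix='1' -> emit 'l', reset
Bit 5: prefix='0' (no match yet)
Bit 6: prefix='01' (no match yet)
Bit 7: prefix='010' (no match yet)
Bit 8: prefix='0100' -> emit 'm', reset
Bit 9: prefix='0' (no match yet)
Bit 10: prefix='00' -> emit 'c', reset
Bit 11: prefix='0' (no match yet)
Bit 12: prefix='01' (no match yet)
Bit 13: prefix='010' (no match yet)
Bit 14: prefix='0100' -> emit 'm', reset
Bit 15: prefix='0' (no match yet)
Bit 16: prefix='01' (no match yet)
Bit 17: prefix='010' (no match yet)
Bit 18: prefix='0101' -> emit 'k', reset
Bit 19: prefix='0' (no match yet)
Bit 20: prefix='01' (no match yet)
Bit 21: prefix='010' (no match yet)
Bit 22: prefix='0101' -> emit 'k', reset
Bit 23: prefix='0' (no match yet)
Bit 24: prefix='01' (no match yet)

Answer: 01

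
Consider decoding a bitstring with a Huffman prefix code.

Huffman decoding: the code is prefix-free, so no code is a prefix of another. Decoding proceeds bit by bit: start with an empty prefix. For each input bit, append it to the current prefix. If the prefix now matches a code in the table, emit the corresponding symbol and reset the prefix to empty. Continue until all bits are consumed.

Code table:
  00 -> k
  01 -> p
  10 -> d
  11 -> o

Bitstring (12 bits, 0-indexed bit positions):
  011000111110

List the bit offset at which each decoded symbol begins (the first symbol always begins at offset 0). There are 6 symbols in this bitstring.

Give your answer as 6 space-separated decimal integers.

Bit 0: prefix='0' (no match yet)
Bit 1: prefix='01' -> emit 'p', reset
Bit 2: prefix='1' (no match yet)
Bit 3: prefix='10' -> emit 'd', reset
Bit 4: prefix='0' (no match yet)
Bit 5: prefix='00' -> emit 'k', reset
Bit 6: prefix='1' (no match yet)
Bit 7: prefix='11' -> emit 'o', reset
Bit 8: prefix='1' (no match yet)
Bit 9: prefix='11' -> emit 'o', reset
Bit 10: prefix='1' (no match yet)
Bit 11: prefix='10' -> emit 'd', reset

Answer: 0 2 4 6 8 10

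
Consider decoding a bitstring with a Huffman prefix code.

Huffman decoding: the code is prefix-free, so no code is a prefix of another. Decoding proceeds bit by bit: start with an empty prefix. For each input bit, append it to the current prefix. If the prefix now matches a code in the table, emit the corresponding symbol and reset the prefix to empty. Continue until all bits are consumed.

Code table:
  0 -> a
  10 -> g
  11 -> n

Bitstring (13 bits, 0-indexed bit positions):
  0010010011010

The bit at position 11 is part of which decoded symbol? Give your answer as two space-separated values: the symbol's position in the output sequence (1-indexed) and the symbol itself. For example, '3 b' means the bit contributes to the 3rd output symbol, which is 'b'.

Answer: 9 g

Derivation:
Bit 0: prefix='0' -> emit 'a', reset
Bit 1: prefix='0' -> emit 'a', reset
Bit 2: prefix='1' (no match yet)
Bit 3: prefix='10' -> emit 'g', reset
Bit 4: prefix='0' -> emit 'a', reset
Bit 5: prefix='1' (no match yet)
Bit 6: prefix='10' -> emit 'g', reset
Bit 7: prefix='0' -> emit 'a', reset
Bit 8: prefix='1' (no match yet)
Bit 9: prefix='11' -> emit 'n', reset
Bit 10: prefix='0' -> emit 'a', reset
Bit 11: prefix='1' (no match yet)
Bit 12: prefix='10' -> emit 'g', reset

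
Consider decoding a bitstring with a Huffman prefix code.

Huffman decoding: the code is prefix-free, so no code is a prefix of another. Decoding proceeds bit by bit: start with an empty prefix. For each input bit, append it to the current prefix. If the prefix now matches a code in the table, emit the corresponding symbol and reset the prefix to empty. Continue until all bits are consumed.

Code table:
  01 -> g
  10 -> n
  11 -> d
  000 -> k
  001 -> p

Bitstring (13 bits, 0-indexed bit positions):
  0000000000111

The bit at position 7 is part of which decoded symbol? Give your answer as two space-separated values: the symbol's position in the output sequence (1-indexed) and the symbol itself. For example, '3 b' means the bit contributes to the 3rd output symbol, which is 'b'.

Answer: 3 k

Derivation:
Bit 0: prefix='0' (no match yet)
Bit 1: prefix='00' (no match yet)
Bit 2: prefix='000' -> emit 'k', reset
Bit 3: prefix='0' (no match yet)
Bit 4: prefix='00' (no match yet)
Bit 5: prefix='000' -> emit 'k', reset
Bit 6: prefix='0' (no match yet)
Bit 7: prefix='00' (no match yet)
Bit 8: prefix='000' -> emit 'k', reset
Bit 9: prefix='0' (no match yet)
Bit 10: prefix='01' -> emit 'g', reset
Bit 11: prefix='1' (no match yet)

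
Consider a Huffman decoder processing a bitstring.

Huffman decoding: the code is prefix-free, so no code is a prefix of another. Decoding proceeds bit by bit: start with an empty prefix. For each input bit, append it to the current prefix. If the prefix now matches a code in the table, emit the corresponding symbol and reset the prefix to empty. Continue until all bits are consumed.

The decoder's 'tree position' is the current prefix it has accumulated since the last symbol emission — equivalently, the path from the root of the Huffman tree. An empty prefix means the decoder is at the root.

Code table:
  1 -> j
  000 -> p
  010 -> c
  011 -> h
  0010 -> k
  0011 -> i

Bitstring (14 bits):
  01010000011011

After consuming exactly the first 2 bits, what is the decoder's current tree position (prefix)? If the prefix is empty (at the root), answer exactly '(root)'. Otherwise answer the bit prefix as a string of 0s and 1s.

Answer: 01

Derivation:
Bit 0: prefix='0' (no match yet)
Bit 1: prefix='01' (no match yet)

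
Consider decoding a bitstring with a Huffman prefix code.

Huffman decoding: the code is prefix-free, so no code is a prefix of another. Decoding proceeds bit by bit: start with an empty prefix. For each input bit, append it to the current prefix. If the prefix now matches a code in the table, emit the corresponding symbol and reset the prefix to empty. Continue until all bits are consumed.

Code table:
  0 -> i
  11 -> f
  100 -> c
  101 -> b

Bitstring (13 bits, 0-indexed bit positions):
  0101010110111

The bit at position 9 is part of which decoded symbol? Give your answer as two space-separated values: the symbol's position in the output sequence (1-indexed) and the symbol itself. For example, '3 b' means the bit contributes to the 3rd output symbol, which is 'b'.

Bit 0: prefix='0' -> emit 'i', reset
Bit 1: prefix='1' (no match yet)
Bit 2: prefix='10' (no match yet)
Bit 3: prefix='101' -> emit 'b', reset
Bit 4: prefix='0' -> emit 'i', reset
Bit 5: prefix='1' (no match yet)
Bit 6: prefix='10' (no match yet)
Bit 7: prefix='101' -> emit 'b', reset
Bit 8: prefix='1' (no match yet)
Bit 9: prefix='10' (no match yet)
Bit 10: prefix='101' -> emit 'b', reset
Bit 11: prefix='1' (no match yet)
Bit 12: prefix='11' -> emit 'f', reset

Answer: 5 b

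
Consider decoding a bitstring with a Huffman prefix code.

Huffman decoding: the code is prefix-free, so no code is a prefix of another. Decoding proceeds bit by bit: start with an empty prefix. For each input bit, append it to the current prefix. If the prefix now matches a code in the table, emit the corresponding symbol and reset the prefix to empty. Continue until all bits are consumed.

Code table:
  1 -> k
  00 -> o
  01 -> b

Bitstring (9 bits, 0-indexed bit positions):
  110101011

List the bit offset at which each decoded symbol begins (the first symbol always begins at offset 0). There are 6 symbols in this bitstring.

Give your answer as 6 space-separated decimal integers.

Bit 0: prefix='1' -> emit 'k', reset
Bit 1: prefix='1' -> emit 'k', reset
Bit 2: prefix='0' (no match yet)
Bit 3: prefix='01' -> emit 'b', reset
Bit 4: prefix='0' (no match yet)
Bit 5: prefix='01' -> emit 'b', reset
Bit 6: prefix='0' (no match yet)
Bit 7: prefix='01' -> emit 'b', reset
Bit 8: prefix='1' -> emit 'k', reset

Answer: 0 1 2 4 6 8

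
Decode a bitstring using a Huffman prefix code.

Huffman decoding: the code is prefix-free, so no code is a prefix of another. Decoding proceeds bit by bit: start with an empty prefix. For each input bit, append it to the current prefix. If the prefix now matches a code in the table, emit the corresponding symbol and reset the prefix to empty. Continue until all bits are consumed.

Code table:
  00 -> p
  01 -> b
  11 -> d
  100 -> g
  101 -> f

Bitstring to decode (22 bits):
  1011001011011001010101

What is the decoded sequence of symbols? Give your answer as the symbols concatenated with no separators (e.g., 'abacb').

Answer: fgffgfbb

Derivation:
Bit 0: prefix='1' (no match yet)
Bit 1: prefix='10' (no match yet)
Bit 2: prefix='101' -> emit 'f', reset
Bit 3: prefix='1' (no match yet)
Bit 4: prefix='10' (no match yet)
Bit 5: prefix='100' -> emit 'g', reset
Bit 6: prefix='1' (no match yet)
Bit 7: prefix='10' (no match yet)
Bit 8: prefix='101' -> emit 'f', reset
Bit 9: prefix='1' (no match yet)
Bit 10: prefix='10' (no match yet)
Bit 11: prefix='101' -> emit 'f', reset
Bit 12: prefix='1' (no match yet)
Bit 13: prefix='10' (no match yet)
Bit 14: prefix='100' -> emit 'g', reset
Bit 15: prefix='1' (no match yet)
Bit 16: prefix='10' (no match yet)
Bit 17: prefix='101' -> emit 'f', reset
Bit 18: prefix='0' (no match yet)
Bit 19: prefix='01' -> emit 'b', reset
Bit 20: prefix='0' (no match yet)
Bit 21: prefix='01' -> emit 'b', reset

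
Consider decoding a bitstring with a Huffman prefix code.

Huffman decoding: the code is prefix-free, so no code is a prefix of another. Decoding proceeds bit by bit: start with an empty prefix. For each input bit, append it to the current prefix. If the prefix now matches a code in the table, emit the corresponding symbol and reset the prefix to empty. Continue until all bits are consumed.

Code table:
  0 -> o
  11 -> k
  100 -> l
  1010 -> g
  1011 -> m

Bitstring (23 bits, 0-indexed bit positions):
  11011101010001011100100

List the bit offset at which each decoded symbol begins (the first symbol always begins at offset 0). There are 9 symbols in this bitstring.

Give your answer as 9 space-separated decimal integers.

Answer: 0 2 3 5 9 12 13 17 20

Derivation:
Bit 0: prefix='1' (no match yet)
Bit 1: prefix='11' -> emit 'k', reset
Bit 2: prefix='0' -> emit 'o', reset
Bit 3: prefix='1' (no match yet)
Bit 4: prefix='11' -> emit 'k', reset
Bit 5: prefix='1' (no match yet)
Bit 6: prefix='10' (no match yet)
Bit 7: prefix='101' (no match yet)
Bit 8: prefix='1010' -> emit 'g', reset
Bit 9: prefix='1' (no match yet)
Bit 10: prefix='10' (no match yet)
Bit 11: prefix='100' -> emit 'l', reset
Bit 12: prefix='0' -> emit 'o', reset
Bit 13: prefix='1' (no match yet)
Bit 14: prefix='10' (no match yet)
Bit 15: prefix='101' (no match yet)
Bit 16: prefix='1011' -> emit 'm', reset
Bit 17: prefix='1' (no match yet)
Bit 18: prefix='10' (no match yet)
Bit 19: prefix='100' -> emit 'l', reset
Bit 20: prefix='1' (no match yet)
Bit 21: prefix='10' (no match yet)
Bit 22: prefix='100' -> emit 'l', reset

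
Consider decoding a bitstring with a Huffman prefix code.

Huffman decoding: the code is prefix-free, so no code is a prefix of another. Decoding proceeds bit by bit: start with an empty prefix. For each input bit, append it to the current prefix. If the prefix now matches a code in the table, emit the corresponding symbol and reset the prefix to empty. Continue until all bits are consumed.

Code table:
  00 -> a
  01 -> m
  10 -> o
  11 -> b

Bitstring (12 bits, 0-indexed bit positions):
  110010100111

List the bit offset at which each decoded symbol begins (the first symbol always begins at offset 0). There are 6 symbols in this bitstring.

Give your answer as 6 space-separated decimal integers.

Bit 0: prefix='1' (no match yet)
Bit 1: prefix='11' -> emit 'b', reset
Bit 2: prefix='0' (no match yet)
Bit 3: prefix='00' -> emit 'a', reset
Bit 4: prefix='1' (no match yet)
Bit 5: prefix='10' -> emit 'o', reset
Bit 6: prefix='1' (no match yet)
Bit 7: prefix='10' -> emit 'o', reset
Bit 8: prefix='0' (no match yet)
Bit 9: prefix='01' -> emit 'm', reset
Bit 10: prefix='1' (no match yet)
Bit 11: prefix='11' -> emit 'b', reset

Answer: 0 2 4 6 8 10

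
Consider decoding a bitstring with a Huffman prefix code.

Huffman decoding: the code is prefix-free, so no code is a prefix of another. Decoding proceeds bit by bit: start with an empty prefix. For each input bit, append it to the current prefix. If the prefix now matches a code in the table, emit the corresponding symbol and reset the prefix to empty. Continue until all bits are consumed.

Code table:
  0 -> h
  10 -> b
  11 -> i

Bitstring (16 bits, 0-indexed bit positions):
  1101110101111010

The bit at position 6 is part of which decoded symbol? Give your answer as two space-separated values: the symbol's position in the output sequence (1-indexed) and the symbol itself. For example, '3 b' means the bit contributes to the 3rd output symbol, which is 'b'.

Answer: 4 b

Derivation:
Bit 0: prefix='1' (no match yet)
Bit 1: prefix='11' -> emit 'i', reset
Bit 2: prefix='0' -> emit 'h', reset
Bit 3: prefix='1' (no match yet)
Bit 4: prefix='11' -> emit 'i', reset
Bit 5: prefix='1' (no match yet)
Bit 6: prefix='10' -> emit 'b', reset
Bit 7: prefix='1' (no match yet)
Bit 8: prefix='10' -> emit 'b', reset
Bit 9: prefix='1' (no match yet)
Bit 10: prefix='11' -> emit 'i', reset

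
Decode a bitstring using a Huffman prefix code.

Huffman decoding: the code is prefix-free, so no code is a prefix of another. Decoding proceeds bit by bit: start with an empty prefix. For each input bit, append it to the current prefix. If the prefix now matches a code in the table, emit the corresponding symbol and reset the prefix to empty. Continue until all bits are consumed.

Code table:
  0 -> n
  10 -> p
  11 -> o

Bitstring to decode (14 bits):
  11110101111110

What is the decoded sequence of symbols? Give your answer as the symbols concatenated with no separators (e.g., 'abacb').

Bit 0: prefix='1' (no match yet)
Bit 1: prefix='11' -> emit 'o', reset
Bit 2: prefix='1' (no match yet)
Bit 3: prefix='11' -> emit 'o', reset
Bit 4: prefix='0' -> emit 'n', reset
Bit 5: prefix='1' (no match yet)
Bit 6: prefix='10' -> emit 'p', reset
Bit 7: prefix='1' (no match yet)
Bit 8: prefix='11' -> emit 'o', reset
Bit 9: prefix='1' (no match yet)
Bit 10: prefix='11' -> emit 'o', reset
Bit 11: prefix='1' (no match yet)
Bit 12: prefix='11' -> emit 'o', reset
Bit 13: prefix='0' -> emit 'n', reset

Answer: oonpooon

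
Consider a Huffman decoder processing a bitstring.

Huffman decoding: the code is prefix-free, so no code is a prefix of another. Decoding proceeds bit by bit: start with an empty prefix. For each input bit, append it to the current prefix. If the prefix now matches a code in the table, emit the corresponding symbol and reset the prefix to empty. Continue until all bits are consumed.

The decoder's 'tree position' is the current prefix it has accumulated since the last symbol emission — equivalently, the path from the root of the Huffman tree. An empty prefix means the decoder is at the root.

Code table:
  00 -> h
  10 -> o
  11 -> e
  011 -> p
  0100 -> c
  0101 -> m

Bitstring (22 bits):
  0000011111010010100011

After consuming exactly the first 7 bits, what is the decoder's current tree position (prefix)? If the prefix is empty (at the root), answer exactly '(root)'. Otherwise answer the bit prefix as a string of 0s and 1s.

Answer: (root)

Derivation:
Bit 0: prefix='0' (no match yet)
Bit 1: prefix='00' -> emit 'h', reset
Bit 2: prefix='0' (no match yet)
Bit 3: prefix='00' -> emit 'h', reset
Bit 4: prefix='0' (no match yet)
Bit 5: prefix='01' (no match yet)
Bit 6: prefix='011' -> emit 'p', reset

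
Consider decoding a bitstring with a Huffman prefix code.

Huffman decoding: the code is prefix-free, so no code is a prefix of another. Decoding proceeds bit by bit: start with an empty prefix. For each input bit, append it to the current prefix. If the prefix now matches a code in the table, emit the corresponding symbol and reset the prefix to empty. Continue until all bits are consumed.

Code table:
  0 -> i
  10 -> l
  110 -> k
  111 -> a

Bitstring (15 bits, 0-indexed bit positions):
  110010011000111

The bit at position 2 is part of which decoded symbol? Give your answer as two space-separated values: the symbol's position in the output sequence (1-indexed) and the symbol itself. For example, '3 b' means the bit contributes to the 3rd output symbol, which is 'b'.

Bit 0: prefix='1' (no match yet)
Bit 1: prefix='11' (no match yet)
Bit 2: prefix='110' -> emit 'k', reset
Bit 3: prefix='0' -> emit 'i', reset
Bit 4: prefix='1' (no match yet)
Bit 5: prefix='10' -> emit 'l', reset
Bit 6: prefix='0' -> emit 'i', reset

Answer: 1 k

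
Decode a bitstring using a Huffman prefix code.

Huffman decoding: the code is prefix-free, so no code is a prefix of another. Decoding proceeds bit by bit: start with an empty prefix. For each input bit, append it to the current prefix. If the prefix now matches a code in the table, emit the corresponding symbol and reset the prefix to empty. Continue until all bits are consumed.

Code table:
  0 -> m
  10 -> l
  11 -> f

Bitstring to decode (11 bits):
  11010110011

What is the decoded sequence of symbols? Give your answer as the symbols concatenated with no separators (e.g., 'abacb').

Bit 0: prefix='1' (no match yet)
Bit 1: prefix='11' -> emit 'f', reset
Bit 2: prefix='0' -> emit 'm', reset
Bit 3: prefix='1' (no match yet)
Bit 4: prefix='10' -> emit 'l', reset
Bit 5: prefix='1' (no match yet)
Bit 6: prefix='11' -> emit 'f', reset
Bit 7: prefix='0' -> emit 'm', reset
Bit 8: prefix='0' -> emit 'm', reset
Bit 9: prefix='1' (no match yet)
Bit 10: prefix='11' -> emit 'f', reset

Answer: fmlfmmf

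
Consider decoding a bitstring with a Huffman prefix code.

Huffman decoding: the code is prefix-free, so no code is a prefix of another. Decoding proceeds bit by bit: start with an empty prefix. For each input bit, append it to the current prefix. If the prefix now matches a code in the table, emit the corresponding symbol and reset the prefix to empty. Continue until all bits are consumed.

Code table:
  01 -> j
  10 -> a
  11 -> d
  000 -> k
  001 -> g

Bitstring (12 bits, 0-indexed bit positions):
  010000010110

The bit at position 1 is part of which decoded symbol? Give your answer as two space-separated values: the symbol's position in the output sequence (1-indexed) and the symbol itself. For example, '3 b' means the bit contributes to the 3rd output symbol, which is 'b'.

Bit 0: prefix='0' (no match yet)
Bit 1: prefix='01' -> emit 'j', reset
Bit 2: prefix='0' (no match yet)
Bit 3: prefix='00' (no match yet)
Bit 4: prefix='000' -> emit 'k', reset
Bit 5: prefix='0' (no match yet)

Answer: 1 j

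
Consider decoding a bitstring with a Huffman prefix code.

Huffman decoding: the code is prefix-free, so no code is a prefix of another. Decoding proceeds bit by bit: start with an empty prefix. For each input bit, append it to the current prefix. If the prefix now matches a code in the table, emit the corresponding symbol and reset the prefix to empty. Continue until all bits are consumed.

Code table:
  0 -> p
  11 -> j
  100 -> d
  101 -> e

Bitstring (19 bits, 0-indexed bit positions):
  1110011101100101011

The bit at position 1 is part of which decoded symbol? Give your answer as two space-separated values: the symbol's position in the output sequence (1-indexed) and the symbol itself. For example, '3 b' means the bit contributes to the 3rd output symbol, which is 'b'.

Bit 0: prefix='1' (no match yet)
Bit 1: prefix='11' -> emit 'j', reset
Bit 2: prefix='1' (no match yet)
Bit 3: prefix='10' (no match yet)
Bit 4: prefix='100' -> emit 'd', reset
Bit 5: prefix='1' (no match yet)

Answer: 1 j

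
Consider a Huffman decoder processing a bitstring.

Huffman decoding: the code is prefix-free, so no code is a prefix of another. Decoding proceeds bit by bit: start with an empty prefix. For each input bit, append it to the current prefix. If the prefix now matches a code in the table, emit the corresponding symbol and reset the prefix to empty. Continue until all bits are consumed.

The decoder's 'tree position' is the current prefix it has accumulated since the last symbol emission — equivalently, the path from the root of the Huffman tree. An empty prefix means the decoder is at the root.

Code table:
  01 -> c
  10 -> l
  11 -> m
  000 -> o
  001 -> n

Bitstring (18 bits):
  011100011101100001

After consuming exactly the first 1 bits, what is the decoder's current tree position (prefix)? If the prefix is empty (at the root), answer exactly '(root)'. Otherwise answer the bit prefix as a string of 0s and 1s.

Answer: 0

Derivation:
Bit 0: prefix='0' (no match yet)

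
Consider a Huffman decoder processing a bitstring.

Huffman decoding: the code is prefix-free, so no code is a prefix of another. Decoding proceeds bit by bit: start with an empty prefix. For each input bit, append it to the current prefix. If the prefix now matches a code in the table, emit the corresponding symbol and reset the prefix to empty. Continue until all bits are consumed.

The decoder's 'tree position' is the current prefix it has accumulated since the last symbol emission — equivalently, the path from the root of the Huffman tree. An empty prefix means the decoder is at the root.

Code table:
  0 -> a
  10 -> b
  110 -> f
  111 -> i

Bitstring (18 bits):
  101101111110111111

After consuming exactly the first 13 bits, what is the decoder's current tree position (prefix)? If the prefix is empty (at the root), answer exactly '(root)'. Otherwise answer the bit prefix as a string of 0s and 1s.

Bit 0: prefix='1' (no match yet)
Bit 1: prefix='10' -> emit 'b', reset
Bit 2: prefix='1' (no match yet)
Bit 3: prefix='11' (no match yet)
Bit 4: prefix='110' -> emit 'f', reset
Bit 5: prefix='1' (no match yet)
Bit 6: prefix='11' (no match yet)
Bit 7: prefix='111' -> emit 'i', reset
Bit 8: prefix='1' (no match yet)
Bit 9: prefix='11' (no match yet)
Bit 10: prefix='111' -> emit 'i', reset
Bit 11: prefix='0' -> emit 'a', reset
Bit 12: prefix='1' (no match yet)

Answer: 1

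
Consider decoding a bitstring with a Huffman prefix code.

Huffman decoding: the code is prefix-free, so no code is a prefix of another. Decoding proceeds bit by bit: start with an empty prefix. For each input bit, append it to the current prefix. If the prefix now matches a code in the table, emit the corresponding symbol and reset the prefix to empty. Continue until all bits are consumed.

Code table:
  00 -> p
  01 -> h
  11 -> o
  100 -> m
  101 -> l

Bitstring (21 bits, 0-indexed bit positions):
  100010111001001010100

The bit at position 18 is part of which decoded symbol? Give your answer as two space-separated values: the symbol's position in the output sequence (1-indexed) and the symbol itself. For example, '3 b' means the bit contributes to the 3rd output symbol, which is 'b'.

Answer: 8 h

Derivation:
Bit 0: prefix='1' (no match yet)
Bit 1: prefix='10' (no match yet)
Bit 2: prefix='100' -> emit 'm', reset
Bit 3: prefix='0' (no match yet)
Bit 4: prefix='01' -> emit 'h', reset
Bit 5: prefix='0' (no match yet)
Bit 6: prefix='01' -> emit 'h', reset
Bit 7: prefix='1' (no match yet)
Bit 8: prefix='11' -> emit 'o', reset
Bit 9: prefix='0' (no match yet)
Bit 10: prefix='00' -> emit 'p', reset
Bit 11: prefix='1' (no match yet)
Bit 12: prefix='10' (no match yet)
Bit 13: prefix='100' -> emit 'm', reset
Bit 14: prefix='1' (no match yet)
Bit 15: prefix='10' (no match yet)
Bit 16: prefix='101' -> emit 'l', reset
Bit 17: prefix='0' (no match yet)
Bit 18: prefix='01' -> emit 'h', reset
Bit 19: prefix='0' (no match yet)
Bit 20: prefix='00' -> emit 'p', reset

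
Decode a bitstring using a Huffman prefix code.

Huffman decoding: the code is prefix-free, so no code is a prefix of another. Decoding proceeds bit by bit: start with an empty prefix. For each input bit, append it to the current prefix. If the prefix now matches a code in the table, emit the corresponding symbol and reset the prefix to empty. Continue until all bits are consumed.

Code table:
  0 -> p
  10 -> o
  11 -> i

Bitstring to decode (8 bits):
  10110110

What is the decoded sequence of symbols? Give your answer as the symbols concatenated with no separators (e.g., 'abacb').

Answer: oipip

Derivation:
Bit 0: prefix='1' (no match yet)
Bit 1: prefix='10' -> emit 'o', reset
Bit 2: prefix='1' (no match yet)
Bit 3: prefix='11' -> emit 'i', reset
Bit 4: prefix='0' -> emit 'p', reset
Bit 5: prefix='1' (no match yet)
Bit 6: prefix='11' -> emit 'i', reset
Bit 7: prefix='0' -> emit 'p', reset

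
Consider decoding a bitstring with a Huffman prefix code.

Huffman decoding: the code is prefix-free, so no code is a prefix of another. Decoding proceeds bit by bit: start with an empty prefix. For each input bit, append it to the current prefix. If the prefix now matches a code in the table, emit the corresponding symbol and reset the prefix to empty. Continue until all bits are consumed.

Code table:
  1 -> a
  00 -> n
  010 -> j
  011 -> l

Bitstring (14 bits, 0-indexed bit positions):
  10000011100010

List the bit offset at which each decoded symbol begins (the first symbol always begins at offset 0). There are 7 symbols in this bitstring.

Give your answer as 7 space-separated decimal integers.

Bit 0: prefix='1' -> emit 'a', reset
Bit 1: prefix='0' (no match yet)
Bit 2: prefix='00' -> emit 'n', reset
Bit 3: prefix='0' (no match yet)
Bit 4: prefix='00' -> emit 'n', reset
Bit 5: prefix='0' (no match yet)
Bit 6: prefix='01' (no match yet)
Bit 7: prefix='011' -> emit 'l', reset
Bit 8: prefix='1' -> emit 'a', reset
Bit 9: prefix='0' (no match yet)
Bit 10: prefix='00' -> emit 'n', reset
Bit 11: prefix='0' (no match yet)
Bit 12: prefix='01' (no match yet)
Bit 13: prefix='010' -> emit 'j', reset

Answer: 0 1 3 5 8 9 11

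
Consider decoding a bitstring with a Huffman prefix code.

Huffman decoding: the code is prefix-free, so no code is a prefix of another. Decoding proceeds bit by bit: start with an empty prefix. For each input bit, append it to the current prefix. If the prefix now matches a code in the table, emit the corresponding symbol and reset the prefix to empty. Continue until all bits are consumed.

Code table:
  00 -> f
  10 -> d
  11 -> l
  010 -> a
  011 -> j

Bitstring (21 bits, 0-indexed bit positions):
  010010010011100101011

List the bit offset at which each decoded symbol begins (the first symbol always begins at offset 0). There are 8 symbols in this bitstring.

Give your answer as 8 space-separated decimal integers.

Answer: 0 3 6 9 12 14 17 19

Derivation:
Bit 0: prefix='0' (no match yet)
Bit 1: prefix='01' (no match yet)
Bit 2: prefix='010' -> emit 'a', reset
Bit 3: prefix='0' (no match yet)
Bit 4: prefix='01' (no match yet)
Bit 5: prefix='010' -> emit 'a', reset
Bit 6: prefix='0' (no match yet)
Bit 7: prefix='01' (no match yet)
Bit 8: prefix='010' -> emit 'a', reset
Bit 9: prefix='0' (no match yet)
Bit 10: prefix='01' (no match yet)
Bit 11: prefix='011' -> emit 'j', reset
Bit 12: prefix='1' (no match yet)
Bit 13: prefix='10' -> emit 'd', reset
Bit 14: prefix='0' (no match yet)
Bit 15: prefix='01' (no match yet)
Bit 16: prefix='010' -> emit 'a', reset
Bit 17: prefix='1' (no match yet)
Bit 18: prefix='10' -> emit 'd', reset
Bit 19: prefix='1' (no match yet)
Bit 20: prefix='11' -> emit 'l', reset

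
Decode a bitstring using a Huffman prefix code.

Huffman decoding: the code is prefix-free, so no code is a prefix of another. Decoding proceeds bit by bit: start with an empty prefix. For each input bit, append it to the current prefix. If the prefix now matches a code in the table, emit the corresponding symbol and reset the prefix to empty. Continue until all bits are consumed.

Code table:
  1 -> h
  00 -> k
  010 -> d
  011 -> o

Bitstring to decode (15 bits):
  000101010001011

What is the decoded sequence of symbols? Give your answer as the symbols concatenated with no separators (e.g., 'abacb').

Answer: kdhdkho

Derivation:
Bit 0: prefix='0' (no match yet)
Bit 1: prefix='00' -> emit 'k', reset
Bit 2: prefix='0' (no match yet)
Bit 3: prefix='01' (no match yet)
Bit 4: prefix='010' -> emit 'd', reset
Bit 5: prefix='1' -> emit 'h', reset
Bit 6: prefix='0' (no match yet)
Bit 7: prefix='01' (no match yet)
Bit 8: prefix='010' -> emit 'd', reset
Bit 9: prefix='0' (no match yet)
Bit 10: prefix='00' -> emit 'k', reset
Bit 11: prefix='1' -> emit 'h', reset
Bit 12: prefix='0' (no match yet)
Bit 13: prefix='01' (no match yet)
Bit 14: prefix='011' -> emit 'o', reset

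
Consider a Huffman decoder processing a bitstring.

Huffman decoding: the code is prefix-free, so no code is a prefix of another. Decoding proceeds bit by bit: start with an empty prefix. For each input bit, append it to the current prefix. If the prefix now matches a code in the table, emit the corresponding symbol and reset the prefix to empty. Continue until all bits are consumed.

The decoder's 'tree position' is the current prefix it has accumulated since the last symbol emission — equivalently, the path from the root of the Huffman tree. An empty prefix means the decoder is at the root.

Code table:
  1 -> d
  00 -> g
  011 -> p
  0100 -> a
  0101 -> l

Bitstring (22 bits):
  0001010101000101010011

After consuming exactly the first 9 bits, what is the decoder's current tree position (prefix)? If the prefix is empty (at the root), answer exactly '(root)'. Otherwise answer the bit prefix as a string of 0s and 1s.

Bit 0: prefix='0' (no match yet)
Bit 1: prefix='00' -> emit 'g', reset
Bit 2: prefix='0' (no match yet)
Bit 3: prefix='01' (no match yet)
Bit 4: prefix='010' (no match yet)
Bit 5: prefix='0101' -> emit 'l', reset
Bit 6: prefix='0' (no match yet)
Bit 7: prefix='01' (no match yet)
Bit 8: prefix='010' (no match yet)

Answer: 010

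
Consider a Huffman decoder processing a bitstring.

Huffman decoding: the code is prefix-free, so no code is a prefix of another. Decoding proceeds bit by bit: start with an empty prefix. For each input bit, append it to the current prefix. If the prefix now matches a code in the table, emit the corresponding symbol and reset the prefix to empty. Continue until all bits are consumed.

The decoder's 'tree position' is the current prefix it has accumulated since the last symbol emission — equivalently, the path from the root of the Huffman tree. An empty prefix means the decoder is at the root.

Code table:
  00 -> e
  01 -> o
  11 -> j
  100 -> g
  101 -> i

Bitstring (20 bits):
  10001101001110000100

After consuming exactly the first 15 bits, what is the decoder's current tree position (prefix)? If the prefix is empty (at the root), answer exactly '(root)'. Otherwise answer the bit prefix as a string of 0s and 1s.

Answer: (root)

Derivation:
Bit 0: prefix='1' (no match yet)
Bit 1: prefix='10' (no match yet)
Bit 2: prefix='100' -> emit 'g', reset
Bit 3: prefix='0' (no match yet)
Bit 4: prefix='01' -> emit 'o', reset
Bit 5: prefix='1' (no match yet)
Bit 6: prefix='10' (no match yet)
Bit 7: prefix='101' -> emit 'i', reset
Bit 8: prefix='0' (no match yet)
Bit 9: prefix='00' -> emit 'e', reset
Bit 10: prefix='1' (no match yet)
Bit 11: prefix='11' -> emit 'j', reset
Bit 12: prefix='1' (no match yet)
Bit 13: prefix='10' (no match yet)
Bit 14: prefix='100' -> emit 'g', reset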